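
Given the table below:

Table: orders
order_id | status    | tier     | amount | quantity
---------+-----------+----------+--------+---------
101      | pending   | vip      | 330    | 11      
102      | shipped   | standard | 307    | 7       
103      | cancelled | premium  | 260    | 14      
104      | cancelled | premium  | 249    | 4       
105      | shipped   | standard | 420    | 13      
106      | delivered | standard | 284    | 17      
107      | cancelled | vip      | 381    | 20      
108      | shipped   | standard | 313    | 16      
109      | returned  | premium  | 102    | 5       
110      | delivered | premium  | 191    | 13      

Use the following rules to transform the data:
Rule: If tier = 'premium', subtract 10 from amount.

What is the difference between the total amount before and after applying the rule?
40

Step 1: Original sum of amount = 2837
Step 2: 4 records have tier = 'premium'
Step 3: Each affected record changes by -10
Step 4: Total change = 4 × -10 = -40
Step 5: New sum = 2837 + -40 = 2797
Step 6: Difference = |2797 - 2837| = 40
        (Sum decreased by 40)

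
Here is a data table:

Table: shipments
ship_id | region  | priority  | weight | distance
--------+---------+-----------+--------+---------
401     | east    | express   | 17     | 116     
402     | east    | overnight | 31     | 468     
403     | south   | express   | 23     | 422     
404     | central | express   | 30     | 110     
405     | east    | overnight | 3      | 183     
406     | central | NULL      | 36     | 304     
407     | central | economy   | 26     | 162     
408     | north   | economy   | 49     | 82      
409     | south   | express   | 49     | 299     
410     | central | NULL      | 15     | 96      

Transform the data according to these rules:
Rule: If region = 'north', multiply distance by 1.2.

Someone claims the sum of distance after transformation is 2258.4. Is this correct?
Yes, the result is correct.

Step 1: Calculate the correct sum after transformation
Step 2: Apply multiplier 1.2 to records where region = 'north'
Step 3: Correct result = 2258.4
Step 4: Claimed result = 2258.4
Step 5: 2258.4 = 2258.4 ✓
Conclusion: The claimed result is correct.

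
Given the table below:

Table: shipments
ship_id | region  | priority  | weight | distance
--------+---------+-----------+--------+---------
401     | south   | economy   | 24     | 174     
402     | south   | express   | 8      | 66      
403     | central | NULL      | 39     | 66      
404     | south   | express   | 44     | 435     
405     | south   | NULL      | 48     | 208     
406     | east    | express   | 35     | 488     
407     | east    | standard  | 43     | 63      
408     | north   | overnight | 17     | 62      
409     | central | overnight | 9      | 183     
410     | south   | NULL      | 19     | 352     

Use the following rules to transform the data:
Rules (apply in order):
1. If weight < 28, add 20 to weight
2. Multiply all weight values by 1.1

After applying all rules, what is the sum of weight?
424.6

Step 1: Apply Rule 1 - Add 20 to records with weight < 28
  - 5 records affected: 77 + (5 × 20) = 177
  - Unaffected records: 209
  - Sum after Rule 1: 386
Step 2: Apply Rule 2 - Multiply all by 1.1
  - 386 × 1.1 = 424.6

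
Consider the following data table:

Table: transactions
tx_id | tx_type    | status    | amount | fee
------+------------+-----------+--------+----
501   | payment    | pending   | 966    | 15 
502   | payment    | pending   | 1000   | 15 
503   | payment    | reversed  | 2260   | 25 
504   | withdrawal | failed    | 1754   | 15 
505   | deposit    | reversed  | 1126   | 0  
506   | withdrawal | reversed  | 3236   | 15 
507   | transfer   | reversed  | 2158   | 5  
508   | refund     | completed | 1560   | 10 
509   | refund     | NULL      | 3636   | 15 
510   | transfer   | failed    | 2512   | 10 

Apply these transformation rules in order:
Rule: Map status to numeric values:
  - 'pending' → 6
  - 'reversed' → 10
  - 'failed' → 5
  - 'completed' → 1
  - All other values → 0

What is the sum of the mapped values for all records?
63

Step 1: Apply mapping to each record
Step 2: Count by status:
  'pending': 2 records × 6 = 12
  'reversed': 4 records × 10 = 40
  'failed': 2 records × 5 = 10
  'completed': 1 records × 1 = 1
Step 3: Sum all mapped values = 63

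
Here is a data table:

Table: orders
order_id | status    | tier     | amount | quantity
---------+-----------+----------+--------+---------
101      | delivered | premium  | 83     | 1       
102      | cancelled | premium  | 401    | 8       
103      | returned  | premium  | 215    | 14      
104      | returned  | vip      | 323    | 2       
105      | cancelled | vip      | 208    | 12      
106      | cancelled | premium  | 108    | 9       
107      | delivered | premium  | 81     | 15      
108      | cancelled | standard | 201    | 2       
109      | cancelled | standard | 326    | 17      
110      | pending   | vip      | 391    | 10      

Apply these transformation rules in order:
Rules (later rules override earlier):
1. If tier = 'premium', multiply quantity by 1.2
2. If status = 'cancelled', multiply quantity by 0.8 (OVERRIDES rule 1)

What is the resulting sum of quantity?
86.4

Step 1: Rule 2 takes priority for records with status = 'cancelled'
  - 5 records: 48 × 0.8 = 38.4
Step 2: Rule 1 applies to remaining records with tier = 'premium'
  - 3 records: 30 × 1.2 = 36.0
Step 3: Other records unchanged: 12
Step 4: Final sum = 38.4 + 36.0 + 12 = 86.4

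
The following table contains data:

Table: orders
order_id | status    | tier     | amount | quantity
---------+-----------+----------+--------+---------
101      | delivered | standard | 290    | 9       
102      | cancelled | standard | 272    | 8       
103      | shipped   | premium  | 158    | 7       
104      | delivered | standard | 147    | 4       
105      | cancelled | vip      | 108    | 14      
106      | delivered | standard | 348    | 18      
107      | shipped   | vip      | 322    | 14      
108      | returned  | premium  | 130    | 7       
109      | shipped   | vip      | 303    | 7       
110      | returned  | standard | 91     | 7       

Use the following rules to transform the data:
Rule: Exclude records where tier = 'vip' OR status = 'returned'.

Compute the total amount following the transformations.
1215

Step 1: Find records where tier = 'vip' OR status = 'returned'
Step 2: 5 records match, summing to 954
Step 3: Original sum: 2169
Step 4: Remaining sum = 2169 - 954 = 1215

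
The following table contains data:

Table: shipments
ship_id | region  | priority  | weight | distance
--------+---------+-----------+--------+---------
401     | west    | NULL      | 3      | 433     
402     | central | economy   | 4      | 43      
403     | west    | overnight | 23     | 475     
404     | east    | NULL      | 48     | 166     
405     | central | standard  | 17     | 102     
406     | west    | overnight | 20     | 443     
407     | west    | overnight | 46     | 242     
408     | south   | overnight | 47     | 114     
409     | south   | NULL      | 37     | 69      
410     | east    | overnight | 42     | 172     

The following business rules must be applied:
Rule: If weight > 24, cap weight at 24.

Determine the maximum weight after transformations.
24

Step 1: Original maximum weight = 48
Step 2: Apply cap at 24
Step 3: 5 records had weight > 24 and were capped
Step 4: Maximum after transformation = 24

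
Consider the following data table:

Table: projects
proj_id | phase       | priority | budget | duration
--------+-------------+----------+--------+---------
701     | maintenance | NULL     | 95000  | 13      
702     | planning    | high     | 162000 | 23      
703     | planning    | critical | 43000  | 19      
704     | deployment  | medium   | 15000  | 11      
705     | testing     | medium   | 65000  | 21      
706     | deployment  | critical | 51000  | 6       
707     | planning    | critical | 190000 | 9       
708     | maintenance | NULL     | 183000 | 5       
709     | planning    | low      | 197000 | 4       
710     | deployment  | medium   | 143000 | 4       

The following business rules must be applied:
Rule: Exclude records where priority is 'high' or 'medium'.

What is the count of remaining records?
6

Step 1: Count records to exclude
  - 1 (high) + 3 (medium) = 4 records
Step 2: Total records: 10
Step 3: Remaining = 10 - 4 = 6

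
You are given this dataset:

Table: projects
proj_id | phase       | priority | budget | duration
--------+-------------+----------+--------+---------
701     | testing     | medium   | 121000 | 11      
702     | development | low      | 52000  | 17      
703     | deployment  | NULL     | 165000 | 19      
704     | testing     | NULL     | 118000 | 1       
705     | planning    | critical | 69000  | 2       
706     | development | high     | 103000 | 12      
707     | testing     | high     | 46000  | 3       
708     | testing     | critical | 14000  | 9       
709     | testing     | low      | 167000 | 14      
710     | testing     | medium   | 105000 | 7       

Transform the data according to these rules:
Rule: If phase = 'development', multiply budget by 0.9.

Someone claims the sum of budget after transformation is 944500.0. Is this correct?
Yes, the result is correct.

Step 1: Calculate the correct sum after transformation
Step 2: Apply multiplier 0.9 to records where phase = 'development'
Step 3: Correct result = 944500.0
Step 4: Claimed result = 944500.0
Step 5: 944500.0 = 944500.0 ✓
Conclusion: The claimed result is correct.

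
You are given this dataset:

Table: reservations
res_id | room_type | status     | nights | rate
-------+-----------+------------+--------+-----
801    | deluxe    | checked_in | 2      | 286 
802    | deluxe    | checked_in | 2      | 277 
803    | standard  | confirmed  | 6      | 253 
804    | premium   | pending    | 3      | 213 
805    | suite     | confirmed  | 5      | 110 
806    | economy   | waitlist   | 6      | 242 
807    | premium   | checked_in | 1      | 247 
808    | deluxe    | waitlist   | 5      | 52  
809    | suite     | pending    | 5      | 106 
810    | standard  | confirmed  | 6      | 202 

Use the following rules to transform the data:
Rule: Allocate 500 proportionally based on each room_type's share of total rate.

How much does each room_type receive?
deluxe: 154.68, economy: 60.87, premium: 115.69, standard: 114.44, suite: 54.33

Step 1: Calculate total rate = 1988
Step 2: Calculate each room_type's proportion:
  deluxe: 615/1988 = 30.94% → 154.68
  economy: 242/1988 = 12.17% → 60.87
  premium: 460/1988 = 23.14% → 115.69
  standard: 455/1988 = 22.89% → 114.44
  suite: 216/1988 = 10.87% → 54.33
Step 3: Verify: sum of allocations ≈ 500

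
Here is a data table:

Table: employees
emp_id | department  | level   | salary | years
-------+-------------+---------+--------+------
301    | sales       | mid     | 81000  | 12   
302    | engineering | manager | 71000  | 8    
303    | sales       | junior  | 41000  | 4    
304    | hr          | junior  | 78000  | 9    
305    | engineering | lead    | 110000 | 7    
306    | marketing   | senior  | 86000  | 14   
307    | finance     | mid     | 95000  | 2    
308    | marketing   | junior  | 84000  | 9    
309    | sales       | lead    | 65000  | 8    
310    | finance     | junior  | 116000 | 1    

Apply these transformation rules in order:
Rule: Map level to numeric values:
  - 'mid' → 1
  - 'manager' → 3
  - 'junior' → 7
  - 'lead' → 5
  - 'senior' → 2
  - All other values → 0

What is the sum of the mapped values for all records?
45

Step 1: Apply mapping to each record
Step 2: Count by status:
  'mid': 2 records × 1 = 2
  'manager': 1 records × 3 = 3
  'junior': 4 records × 7 = 28
  'lead': 2 records × 5 = 10
  'senior': 1 records × 2 = 2
Step 3: Sum all mapped values = 45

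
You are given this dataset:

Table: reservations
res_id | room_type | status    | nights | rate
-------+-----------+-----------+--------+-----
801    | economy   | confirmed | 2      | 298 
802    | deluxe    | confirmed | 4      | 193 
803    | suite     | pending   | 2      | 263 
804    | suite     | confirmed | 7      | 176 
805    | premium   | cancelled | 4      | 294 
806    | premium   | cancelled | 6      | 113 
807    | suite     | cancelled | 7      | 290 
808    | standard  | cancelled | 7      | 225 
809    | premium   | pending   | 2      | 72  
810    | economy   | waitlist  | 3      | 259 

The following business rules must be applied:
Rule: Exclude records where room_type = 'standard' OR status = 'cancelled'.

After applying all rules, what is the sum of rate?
1261

Step 1: Find records where room_type = 'standard' OR status = 'cancelled'
Step 2: 4 records match, summing to 922
Step 3: Original sum: 2183
Step 4: Remaining sum = 2183 - 922 = 1261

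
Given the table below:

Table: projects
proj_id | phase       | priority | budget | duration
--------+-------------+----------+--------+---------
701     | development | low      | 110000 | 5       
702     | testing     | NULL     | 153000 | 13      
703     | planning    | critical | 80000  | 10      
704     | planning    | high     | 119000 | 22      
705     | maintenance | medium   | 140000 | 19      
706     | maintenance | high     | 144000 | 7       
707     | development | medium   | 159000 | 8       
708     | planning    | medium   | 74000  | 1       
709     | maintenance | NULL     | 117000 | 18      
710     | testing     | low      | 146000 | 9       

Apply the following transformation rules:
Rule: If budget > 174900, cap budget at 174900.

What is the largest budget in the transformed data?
159000

Step 1: Original maximum budget = 159000
Step 2: Check cap of 174900 against maximum
Step 3: No records exceed the cap (max 159000 <= cap 174900), so no capping applies
Step 4: Maximum after transformation = 159000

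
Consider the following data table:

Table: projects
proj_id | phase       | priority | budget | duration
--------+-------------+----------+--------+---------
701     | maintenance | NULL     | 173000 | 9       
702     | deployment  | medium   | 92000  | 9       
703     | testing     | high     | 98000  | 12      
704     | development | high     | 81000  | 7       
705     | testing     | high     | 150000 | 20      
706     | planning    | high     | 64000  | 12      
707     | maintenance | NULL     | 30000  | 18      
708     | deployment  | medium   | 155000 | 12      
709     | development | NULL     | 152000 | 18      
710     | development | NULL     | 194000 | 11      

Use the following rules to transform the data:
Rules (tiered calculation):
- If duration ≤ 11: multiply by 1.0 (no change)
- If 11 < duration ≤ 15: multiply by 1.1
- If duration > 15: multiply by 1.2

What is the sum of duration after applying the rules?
142.8

Step 1: Tier 1 (duration ≤ 11): 4 records, sum = 36 × 1.0 = 36.0
Step 2: Tier 2 (11 < duration ≤ 15): 3 records, sum = 36 × 1.1 = 39.6
Step 3: Tier 3 (duration > 15): 3 records, sum = 56 × 1.2 = 67.2
Step 4: Final sum = 36.0 + 39.6 + 67.2 = 142.8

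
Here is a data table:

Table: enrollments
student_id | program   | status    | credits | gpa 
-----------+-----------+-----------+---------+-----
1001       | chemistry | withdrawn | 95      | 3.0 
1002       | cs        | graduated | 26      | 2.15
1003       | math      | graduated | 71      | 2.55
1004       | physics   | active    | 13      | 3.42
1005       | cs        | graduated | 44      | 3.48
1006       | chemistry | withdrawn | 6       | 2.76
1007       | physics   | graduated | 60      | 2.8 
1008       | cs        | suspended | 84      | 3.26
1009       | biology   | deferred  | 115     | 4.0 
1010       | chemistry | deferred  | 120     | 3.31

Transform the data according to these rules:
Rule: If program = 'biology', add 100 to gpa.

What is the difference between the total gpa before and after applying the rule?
100.0

Step 1: Original sum of gpa = 30.73
Step 2: 1 records have program = 'biology'
Step 3: Each affected record changes by 100
Step 4: Total change = 1 × 100 = 100
Step 5: New sum = 30.73 + 100 = 130.73
Step 6: Difference = |130.73 - 30.73| = 100.0
        (Sum increased by 100.0)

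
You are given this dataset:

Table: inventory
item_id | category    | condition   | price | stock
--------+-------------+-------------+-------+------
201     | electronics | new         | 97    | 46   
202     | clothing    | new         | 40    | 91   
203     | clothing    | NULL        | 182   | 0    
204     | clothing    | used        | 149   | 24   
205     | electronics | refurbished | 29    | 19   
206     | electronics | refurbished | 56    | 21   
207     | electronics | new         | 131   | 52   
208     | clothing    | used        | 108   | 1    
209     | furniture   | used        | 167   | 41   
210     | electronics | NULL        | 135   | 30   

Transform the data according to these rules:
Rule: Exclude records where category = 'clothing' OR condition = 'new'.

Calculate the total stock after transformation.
111

Step 1: Find records where category = 'clothing' OR condition = 'new'
Step 2: 6 records match, summing to 214
Step 3: Original sum: 325
Step 4: Remaining sum = 325 - 214 = 111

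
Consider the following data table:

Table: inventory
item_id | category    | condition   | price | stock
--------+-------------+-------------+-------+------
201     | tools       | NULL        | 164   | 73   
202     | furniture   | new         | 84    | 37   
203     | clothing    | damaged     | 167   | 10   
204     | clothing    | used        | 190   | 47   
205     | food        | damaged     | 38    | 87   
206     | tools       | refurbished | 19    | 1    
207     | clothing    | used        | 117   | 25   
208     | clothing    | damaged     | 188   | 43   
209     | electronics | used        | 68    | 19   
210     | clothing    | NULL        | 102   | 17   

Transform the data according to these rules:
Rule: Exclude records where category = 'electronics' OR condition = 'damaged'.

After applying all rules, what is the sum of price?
676

Step 1: Find records where category = 'electronics' OR condition = 'damaged'
Step 2: 4 records match, summing to 461
Step 3: Original sum: 1137
Step 4: Remaining sum = 1137 - 461 = 676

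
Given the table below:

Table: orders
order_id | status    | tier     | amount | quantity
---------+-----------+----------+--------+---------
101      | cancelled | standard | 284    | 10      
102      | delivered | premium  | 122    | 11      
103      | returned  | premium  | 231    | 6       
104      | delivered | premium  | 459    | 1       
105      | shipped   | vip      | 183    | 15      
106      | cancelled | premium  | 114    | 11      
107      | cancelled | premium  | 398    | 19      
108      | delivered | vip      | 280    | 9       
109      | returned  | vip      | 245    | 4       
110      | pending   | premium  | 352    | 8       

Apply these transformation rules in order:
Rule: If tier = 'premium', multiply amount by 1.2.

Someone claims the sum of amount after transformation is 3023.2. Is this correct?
No, the correct result is 3003.2.

Step 1: Calculate the correct sum after transformation
Step 2: Apply multiplier 1.2 to records where tier = 'premium'
Step 3: Correct result = 3003.2
Step 4: Claimed result = 3023.2
Step 5: 3003.2 ≠ 3023.2
Conclusion: The claimed result is incorrect. The correct answer is 3003.2.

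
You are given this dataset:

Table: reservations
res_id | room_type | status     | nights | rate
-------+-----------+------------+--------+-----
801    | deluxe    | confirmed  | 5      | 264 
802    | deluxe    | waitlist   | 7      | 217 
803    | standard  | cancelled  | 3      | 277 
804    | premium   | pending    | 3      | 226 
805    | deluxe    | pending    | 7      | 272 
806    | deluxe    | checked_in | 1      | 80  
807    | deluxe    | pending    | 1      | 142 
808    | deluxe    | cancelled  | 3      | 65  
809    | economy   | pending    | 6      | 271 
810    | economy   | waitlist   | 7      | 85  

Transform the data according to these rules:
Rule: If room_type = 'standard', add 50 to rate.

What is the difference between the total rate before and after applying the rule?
50

Step 1: Original sum of rate = 1899
Step 2: 1 records have room_type = 'standard'
Step 3: Each affected record changes by 50
Step 4: Total change = 1 × 50 = 50
Step 5: New sum = 1899 + 50 = 1949
Step 6: Difference = |1949 - 1899| = 50
        (Sum increased by 50)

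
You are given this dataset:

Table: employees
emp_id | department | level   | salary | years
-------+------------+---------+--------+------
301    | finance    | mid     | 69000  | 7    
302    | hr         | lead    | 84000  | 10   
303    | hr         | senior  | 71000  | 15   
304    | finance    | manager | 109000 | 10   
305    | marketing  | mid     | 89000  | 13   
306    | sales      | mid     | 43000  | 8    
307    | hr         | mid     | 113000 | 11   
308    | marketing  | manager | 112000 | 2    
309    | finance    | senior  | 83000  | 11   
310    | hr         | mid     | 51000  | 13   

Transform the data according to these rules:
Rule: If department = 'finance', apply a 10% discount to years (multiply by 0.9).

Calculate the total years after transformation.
97.2

Step 1: Records with department = 'finance' have total years = 28
Step 2: Apply multiplier: 28 × 0.9 = 25.2
Step 3: Other records total: 72
Step 4: Final sum = 25.2 + 72 = 97.2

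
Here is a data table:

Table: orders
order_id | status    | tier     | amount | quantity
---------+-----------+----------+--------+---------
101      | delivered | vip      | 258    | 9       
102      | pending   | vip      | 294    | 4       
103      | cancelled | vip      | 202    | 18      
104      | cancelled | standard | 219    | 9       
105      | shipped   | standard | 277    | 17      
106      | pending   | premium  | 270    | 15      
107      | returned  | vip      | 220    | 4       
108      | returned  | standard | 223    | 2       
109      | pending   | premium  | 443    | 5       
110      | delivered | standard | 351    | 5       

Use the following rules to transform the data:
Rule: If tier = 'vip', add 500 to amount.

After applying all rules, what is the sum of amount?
4757

Step 1: Count records where tier = 'vip': 4
Step 2: Total bonus added: 4 × 500 = 2000
Step 3: Original sum of amount: 2757
Step 4: Final sum = 2757 + 2000 = 4757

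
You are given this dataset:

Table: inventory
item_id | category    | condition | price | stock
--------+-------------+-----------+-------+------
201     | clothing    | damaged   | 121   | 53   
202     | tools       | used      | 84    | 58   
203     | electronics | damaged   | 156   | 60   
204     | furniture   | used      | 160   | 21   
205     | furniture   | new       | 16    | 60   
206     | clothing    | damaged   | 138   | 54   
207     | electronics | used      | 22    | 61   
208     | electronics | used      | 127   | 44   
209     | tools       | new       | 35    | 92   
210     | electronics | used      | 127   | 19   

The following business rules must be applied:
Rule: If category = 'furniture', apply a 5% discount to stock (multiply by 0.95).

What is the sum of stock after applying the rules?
517.95

Step 1: Records with category = 'furniture' have total stock = 81
Step 2: Apply multiplier: 81 × 0.95 = 76.95
Step 3: Other records total: 441
Step 4: Final sum = 76.95 + 441 = 517.95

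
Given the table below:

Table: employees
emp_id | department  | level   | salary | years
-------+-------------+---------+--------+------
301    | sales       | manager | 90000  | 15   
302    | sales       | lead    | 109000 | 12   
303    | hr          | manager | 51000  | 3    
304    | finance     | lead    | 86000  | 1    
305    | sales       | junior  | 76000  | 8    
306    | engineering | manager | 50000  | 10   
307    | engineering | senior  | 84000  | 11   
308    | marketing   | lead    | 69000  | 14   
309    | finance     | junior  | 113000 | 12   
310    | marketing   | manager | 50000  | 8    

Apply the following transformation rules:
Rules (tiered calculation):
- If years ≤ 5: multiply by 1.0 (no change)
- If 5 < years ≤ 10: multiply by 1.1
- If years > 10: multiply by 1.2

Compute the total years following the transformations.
109.4

Step 1: Tier 1 (years ≤ 5): 2 records, sum = 4 × 1.0 = 4.0
Step 2: Tier 2 (5 < years ≤ 10): 3 records, sum = 26 × 1.1 = 28.6
Step 3: Tier 3 (years > 10): 5 records, sum = 64 × 1.2 = 76.8
Step 4: Final sum = 4.0 + 28.6 + 76.8 = 109.4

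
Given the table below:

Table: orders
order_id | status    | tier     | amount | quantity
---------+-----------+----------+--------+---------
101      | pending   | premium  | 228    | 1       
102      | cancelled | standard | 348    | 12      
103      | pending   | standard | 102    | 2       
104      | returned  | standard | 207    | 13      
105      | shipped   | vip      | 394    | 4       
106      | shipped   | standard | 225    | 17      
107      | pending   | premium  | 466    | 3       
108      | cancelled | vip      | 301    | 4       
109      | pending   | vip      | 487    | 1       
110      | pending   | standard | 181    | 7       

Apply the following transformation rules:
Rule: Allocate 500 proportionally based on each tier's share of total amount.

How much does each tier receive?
premium: 118.07, standard: 180.84, vip: 201.09

Step 1: Calculate total amount = 2939
Step 2: Calculate each tier's proportion:
  premium: 694/2939 = 23.61% → 118.07
  standard: 1063/2939 = 36.17% → 180.84
  vip: 1182/2939 = 40.22% → 201.09
Step 3: Verify: sum of allocations ≈ 500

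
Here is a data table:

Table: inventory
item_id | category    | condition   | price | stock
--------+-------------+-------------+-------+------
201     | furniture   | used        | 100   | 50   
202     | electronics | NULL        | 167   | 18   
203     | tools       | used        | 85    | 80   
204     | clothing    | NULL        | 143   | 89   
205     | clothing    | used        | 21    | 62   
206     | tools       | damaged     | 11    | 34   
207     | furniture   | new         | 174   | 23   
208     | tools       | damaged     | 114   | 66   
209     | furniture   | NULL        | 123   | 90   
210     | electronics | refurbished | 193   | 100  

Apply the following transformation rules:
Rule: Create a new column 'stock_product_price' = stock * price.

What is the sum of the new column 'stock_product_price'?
71105

Step 1: For each record, compute stock * price
Example calculations:
  50 * 100 = 5000
  18 * 167 = 3006
  80 * 85 = 6800
  ...
Step 2: Sum all derived values
Step 3: Total = 71105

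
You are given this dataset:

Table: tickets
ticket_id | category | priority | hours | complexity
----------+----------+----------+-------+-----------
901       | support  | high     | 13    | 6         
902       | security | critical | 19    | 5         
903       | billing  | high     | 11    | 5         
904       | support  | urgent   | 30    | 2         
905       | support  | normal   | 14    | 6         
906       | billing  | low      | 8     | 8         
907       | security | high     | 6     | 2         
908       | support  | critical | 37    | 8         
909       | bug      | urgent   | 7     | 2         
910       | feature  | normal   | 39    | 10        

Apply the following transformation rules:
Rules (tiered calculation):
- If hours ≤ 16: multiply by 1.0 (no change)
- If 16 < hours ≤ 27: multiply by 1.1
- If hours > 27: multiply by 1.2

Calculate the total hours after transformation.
207.1

Step 1: Tier 1 (hours ≤ 16): 6 records, sum = 59 × 1.0 = 59.0
Step 2: Tier 2 (16 < hours ≤ 27): 1 records, sum = 19 × 1.1 = 20.9
Step 3: Tier 3 (hours > 27): 3 records, sum = 106 × 1.2 = 127.2
Step 4: Final sum = 59.0 + 20.9 + 127.2 = 207.1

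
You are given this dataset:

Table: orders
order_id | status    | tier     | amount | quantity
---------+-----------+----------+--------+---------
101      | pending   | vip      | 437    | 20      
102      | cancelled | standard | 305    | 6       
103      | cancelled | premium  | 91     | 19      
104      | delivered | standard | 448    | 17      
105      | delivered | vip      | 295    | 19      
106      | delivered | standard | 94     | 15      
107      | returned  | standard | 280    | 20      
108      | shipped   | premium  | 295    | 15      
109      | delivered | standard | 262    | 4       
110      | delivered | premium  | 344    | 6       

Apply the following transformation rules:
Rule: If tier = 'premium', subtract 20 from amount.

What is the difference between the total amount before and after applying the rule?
60

Step 1: Original sum of amount = 2851
Step 2: 3 records have tier = 'premium'
Step 3: Each affected record changes by -20
Step 4: Total change = 3 × -20 = -60
Step 5: New sum = 2851 + -60 = 2791
Step 6: Difference = |2791 - 2851| = 60
        (Sum decreased by 60)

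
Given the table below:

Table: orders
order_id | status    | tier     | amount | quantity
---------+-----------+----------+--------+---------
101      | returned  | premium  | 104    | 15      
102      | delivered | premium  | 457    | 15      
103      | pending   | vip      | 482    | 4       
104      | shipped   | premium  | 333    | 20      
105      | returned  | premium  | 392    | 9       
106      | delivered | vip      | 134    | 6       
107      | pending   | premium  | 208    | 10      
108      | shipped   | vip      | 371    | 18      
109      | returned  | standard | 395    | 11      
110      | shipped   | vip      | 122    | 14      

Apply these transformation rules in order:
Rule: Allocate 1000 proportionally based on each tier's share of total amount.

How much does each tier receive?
premium: 498.33, standard: 131.75, vip: 369.91

Step 1: Calculate total amount = 2998
Step 2: Calculate each tier's proportion:
  premium: 1494/2998 = 49.83% → 498.33
  standard: 395/2998 = 13.18% → 131.75
  vip: 1109/2998 = 36.99% → 369.91
Step 3: Verify: sum of allocations ≈ 1000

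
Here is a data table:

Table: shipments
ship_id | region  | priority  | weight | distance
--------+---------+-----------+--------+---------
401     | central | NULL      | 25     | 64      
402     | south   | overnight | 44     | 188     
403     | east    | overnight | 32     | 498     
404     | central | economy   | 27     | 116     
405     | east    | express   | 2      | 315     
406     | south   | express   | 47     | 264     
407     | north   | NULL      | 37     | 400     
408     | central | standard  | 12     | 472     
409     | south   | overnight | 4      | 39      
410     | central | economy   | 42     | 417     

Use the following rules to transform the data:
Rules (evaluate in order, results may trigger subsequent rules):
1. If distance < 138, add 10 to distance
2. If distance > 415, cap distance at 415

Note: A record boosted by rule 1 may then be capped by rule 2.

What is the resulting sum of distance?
2661

Step 1: Apply rule 1 to records with distance < 138
  - 3 records get bonus of 10
  - Of these, 0 records then exceed 415 and get capped
Step 2: Apply rule 2 to records with distance > 415
  - 3 records (original) are capped
Step 3: Calculate final sum = 2661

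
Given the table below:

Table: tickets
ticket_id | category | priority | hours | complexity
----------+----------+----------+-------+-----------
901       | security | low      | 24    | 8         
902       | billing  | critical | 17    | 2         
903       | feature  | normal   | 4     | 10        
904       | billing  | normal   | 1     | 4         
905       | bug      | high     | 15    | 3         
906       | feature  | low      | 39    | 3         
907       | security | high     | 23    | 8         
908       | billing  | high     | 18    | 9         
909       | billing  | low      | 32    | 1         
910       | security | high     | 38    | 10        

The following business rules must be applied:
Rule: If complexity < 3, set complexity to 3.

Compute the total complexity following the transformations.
61

Step 1: 2 records have complexity < 3
Step 2: These records originally summed to 3
Step 3: After setting to minimum: 2 × 3 = 6
Step 4: Unaffected records sum: 55
Step 5: Final sum = 6 + 55 = 61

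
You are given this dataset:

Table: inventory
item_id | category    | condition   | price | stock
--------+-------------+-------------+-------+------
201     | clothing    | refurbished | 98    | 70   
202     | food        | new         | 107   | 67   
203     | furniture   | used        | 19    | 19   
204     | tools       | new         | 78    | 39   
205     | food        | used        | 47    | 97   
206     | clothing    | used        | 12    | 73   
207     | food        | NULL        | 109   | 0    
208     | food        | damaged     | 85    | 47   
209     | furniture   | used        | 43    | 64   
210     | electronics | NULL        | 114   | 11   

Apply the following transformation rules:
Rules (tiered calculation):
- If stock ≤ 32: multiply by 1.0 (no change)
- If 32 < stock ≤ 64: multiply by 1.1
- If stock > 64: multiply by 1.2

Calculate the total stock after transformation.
563.4

Step 1: Tier 1 (stock ≤ 32): 3 records, sum = 30 × 1.0 = 30.0
Step 2: Tier 2 (32 < stock ≤ 64): 3 records, sum = 150 × 1.1 = 165.0
Step 3: Tier 3 (stock > 64): 4 records, sum = 307 × 1.2 = 368.4
Step 4: Final sum = 30.0 + 165.0 + 368.4 = 563.4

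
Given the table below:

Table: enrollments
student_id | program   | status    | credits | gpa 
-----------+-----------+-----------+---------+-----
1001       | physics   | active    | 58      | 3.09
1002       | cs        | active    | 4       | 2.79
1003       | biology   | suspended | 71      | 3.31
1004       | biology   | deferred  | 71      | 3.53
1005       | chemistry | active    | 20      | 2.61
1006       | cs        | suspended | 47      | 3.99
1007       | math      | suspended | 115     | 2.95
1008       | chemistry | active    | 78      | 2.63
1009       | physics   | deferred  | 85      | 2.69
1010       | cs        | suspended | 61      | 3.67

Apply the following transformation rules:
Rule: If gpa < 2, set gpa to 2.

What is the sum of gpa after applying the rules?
31.26

Step 1: 0 records have gpa < 2
Step 2: These records originally summed to 0
Step 3: After setting to minimum: 0 × 2 = 0
Step 4: Unaffected records sum: 31.26
Step 5: Final sum = 0 + 31.26 = 31.26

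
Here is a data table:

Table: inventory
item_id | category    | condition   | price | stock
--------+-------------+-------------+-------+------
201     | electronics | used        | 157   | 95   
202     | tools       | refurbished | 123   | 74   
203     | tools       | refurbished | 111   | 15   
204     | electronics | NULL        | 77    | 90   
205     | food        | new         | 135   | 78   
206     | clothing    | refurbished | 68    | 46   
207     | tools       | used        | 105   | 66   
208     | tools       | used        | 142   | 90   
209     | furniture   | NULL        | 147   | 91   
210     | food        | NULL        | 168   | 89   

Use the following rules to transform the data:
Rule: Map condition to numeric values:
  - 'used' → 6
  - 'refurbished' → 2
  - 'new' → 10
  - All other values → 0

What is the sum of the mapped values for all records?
34

Step 1: Apply mapping to each record
Step 2: Count by status:
  'used': 3 records × 6 = 18
  'refurbished': 3 records × 2 = 6
  'new': 1 records × 10 = 10
Step 3: Sum all mapped values = 34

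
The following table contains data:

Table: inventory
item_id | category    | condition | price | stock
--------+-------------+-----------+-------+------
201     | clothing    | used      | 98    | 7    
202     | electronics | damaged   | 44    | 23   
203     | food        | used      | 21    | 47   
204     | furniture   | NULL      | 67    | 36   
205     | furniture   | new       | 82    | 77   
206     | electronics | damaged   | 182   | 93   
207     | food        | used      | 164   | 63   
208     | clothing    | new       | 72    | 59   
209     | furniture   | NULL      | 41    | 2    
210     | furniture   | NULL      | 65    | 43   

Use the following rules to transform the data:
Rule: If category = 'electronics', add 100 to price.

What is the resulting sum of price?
1036

Step 1: Count records where category = 'electronics': 2
Step 2: Total bonus added: 2 × 100 = 200
Step 3: Original sum of price: 836
Step 4: Final sum = 836 + 200 = 1036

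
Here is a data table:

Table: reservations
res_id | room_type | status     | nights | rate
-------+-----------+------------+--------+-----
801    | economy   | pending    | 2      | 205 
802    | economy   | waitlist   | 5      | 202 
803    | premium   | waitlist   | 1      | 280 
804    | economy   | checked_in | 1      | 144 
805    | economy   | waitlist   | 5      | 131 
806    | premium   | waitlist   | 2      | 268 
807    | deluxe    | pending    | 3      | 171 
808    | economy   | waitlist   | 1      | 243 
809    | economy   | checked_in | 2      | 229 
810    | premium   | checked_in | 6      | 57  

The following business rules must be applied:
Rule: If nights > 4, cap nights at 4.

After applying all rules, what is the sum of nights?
24

Step 1: 3 records have nights > 4
Step 2: These records originally summed to 16
Step 3: After capping: 3 × 4 = 12
Step 4: Unaffected records sum: 12
Step 5: Final sum = 12 + 12 = 24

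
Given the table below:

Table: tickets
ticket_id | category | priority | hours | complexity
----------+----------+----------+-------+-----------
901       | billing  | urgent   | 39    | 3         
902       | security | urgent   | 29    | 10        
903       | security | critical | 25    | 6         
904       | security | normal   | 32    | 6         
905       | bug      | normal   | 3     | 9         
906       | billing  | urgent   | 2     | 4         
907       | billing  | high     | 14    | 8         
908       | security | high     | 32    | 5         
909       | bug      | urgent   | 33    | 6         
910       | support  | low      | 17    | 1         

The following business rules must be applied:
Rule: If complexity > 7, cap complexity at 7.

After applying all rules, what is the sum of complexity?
52

Step 1: 3 records have complexity > 7
Step 2: These records originally summed to 27
Step 3: After capping: 3 × 7 = 21
Step 4: Unaffected records sum: 31
Step 5: Final sum = 21 + 31 = 52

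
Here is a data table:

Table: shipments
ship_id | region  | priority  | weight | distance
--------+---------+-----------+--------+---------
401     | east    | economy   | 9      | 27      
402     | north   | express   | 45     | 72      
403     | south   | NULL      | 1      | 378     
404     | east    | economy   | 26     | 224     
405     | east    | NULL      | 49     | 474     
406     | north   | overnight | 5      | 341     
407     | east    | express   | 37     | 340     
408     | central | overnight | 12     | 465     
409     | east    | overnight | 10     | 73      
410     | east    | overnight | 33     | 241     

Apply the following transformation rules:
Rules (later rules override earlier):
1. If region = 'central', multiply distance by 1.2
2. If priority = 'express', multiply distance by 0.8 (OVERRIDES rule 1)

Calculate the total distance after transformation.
2645.6

Step 1: Rule 2 takes priority for records with priority = 'express'
  - 2 records: 412 × 0.8 = 329.6
Step 2: Rule 1 applies to remaining records with region = 'central'
  - 1 records: 465 × 1.2 = 558.0
Step 3: Other records unchanged: 1758
Step 4: Final sum = 329.6 + 558.0 + 1758 = 2645.6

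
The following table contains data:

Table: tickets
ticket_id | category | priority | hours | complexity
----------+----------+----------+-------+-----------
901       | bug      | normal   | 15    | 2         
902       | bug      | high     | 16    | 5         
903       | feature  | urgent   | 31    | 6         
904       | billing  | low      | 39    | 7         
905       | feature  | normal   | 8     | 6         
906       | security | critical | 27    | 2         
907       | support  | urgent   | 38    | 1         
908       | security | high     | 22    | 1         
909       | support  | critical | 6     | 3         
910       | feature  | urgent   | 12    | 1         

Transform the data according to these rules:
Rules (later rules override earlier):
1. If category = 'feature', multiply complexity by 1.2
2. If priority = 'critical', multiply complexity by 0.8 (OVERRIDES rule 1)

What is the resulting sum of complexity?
35.6

Step 1: Rule 2 takes priority for records with priority = 'critical'
  - 2 records: 5 × 0.8 = 4.0
Step 2: Rule 1 applies to remaining records with category = 'feature'
  - 3 records: 13 × 1.2 = 15.6
Step 3: Other records unchanged: 16
Step 4: Final sum = 4.0 + 15.6 + 16 = 35.6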